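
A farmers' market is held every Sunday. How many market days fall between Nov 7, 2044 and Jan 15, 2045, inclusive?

10

Nov 7, 2044 is a Monday.
That's 70 days from start to end, counting both.
70 = 7 × 10, so the span is exactly 10 full weeks.
Each full week contributes one Sunday: 10 so far.
Total: 10.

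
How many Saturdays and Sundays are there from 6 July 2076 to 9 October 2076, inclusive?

26

6 July 2076 is a Monday.
From 6 July 2076 to 9 October 2076 is 96 days inclusive.
96 = 7 × 13 + 5, so there are 13 full weeks plus 5 extra days.
Each full week contributes 2 weekend days (Sat, Sun): 13 × 2 = 26.
The 5 extra days are Mon, Tue, Wed, Thu, Fri — none qualify.
Total: 26 + 0 = 26.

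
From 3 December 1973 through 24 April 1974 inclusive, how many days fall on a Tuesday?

21

3 December 1973 is a Monday.
The range spans 143 days (inclusive of both endpoints).
143 = 7 × 20 + 3, so there are 20 full weeks plus 3 extra days.
Each full week contributes one Tuesday: 20 so far.
The 3 extra days are Monday, Tuesday, Wednesday — 1 of them qualifies.
Total: 20 + 1 = 21.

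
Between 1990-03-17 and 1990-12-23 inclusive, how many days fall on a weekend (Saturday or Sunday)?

1990-03-17 is a Saturday.
From 1990-03-17 to 1990-12-23 is 282 days inclusive.
282 = 7 × 40 + 2, so there are 40 full weeks plus 2 extra days.
Each full week contributes 2 weekend days (Sat, Sun): 40 × 2 = 80.
The 2 extra days are Saturday, Sunday — 2 of them qualify.
Total: 80 + 2 = 82.

82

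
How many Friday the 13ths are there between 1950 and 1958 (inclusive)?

16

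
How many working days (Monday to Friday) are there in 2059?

Jan 1, 2059 is a Wednesday.
That's 365 days from start to end, counting both.
365 = 7 × 52 + 1, so there are 52 full weeks plus 1 extra day.
Each full week contributes 5 weekdays (Mon–Fri): 52 × 5 = 260.
The 1 extra day is Wed — 1 of them qualifies.
Total: 260 + 1 = 261.

261 weekdays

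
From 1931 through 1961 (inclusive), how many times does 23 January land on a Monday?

Day of week of January 23 in each year:
1931: Fri, 1932: Sat, 1933: Mon ✓, 1934: Tue, 1935: Wed, 1936: Thu, 1937: Sat, 1938: Sun, 1939: Mon ✓, 1940: Tue, 1941: Thu, 1942: Fri, 1943: Sat, 1944: Sun, 1945: Tue, 1946: Wed, 1947: Thu, 1948: Fri, 1949: Sun, 1950: Mon ✓, 1951: Tue, 1952: Wed, 1953: Fri, 1954: Sat, 1955: Sun, 1956: Mon ✓, 1957: Wed, 1958: Thu, 1959: Fri, 1960: Sat, 1961: Mon ✓
Mondays: 1933, 1939, 1950, 1956, 1961.

5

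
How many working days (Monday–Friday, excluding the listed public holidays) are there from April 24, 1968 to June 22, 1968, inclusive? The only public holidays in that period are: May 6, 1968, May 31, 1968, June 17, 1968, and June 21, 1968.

April 24, 1968 is a Wednesday.
From April 24, 1968 to June 22, 1968 is 60 days inclusive.
60 = 7 × 8 + 4, so there are 8 full weeks plus 4 extra days.
Each full week contributes 5 weekdays (Mon–Fri): 8 × 5 = 40.
The 4 extra days are Wednesday, Thursday, Friday, Saturday — 3 of them qualify.
Total: 40 + 3 = 43.
Holidays: May 6, 1968 (Mon); May 31, 1968 (Fri); June 17, 1968 (Mon); June 21, 1968 (Fri).
All 4 holidays fall on weekdays, so subtract 4.
Business days: 43 − 4 = 39.

39 working days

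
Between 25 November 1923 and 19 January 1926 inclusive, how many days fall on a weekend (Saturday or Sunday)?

25 November 1923 is a Sunday.
The range spans 787 days (inclusive of both endpoints).
787 = 7 × 112 + 3, so there are 112 full weeks plus 3 extra days.
Each full week contributes 2 weekend days (Sat, Sun): 112 × 2 = 224.
The 3 extra days are Sunday, Monday, Tuesday — 1 of them qualifies.
Total: 224 + 1 = 225.

225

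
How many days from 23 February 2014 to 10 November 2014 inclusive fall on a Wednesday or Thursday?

23 February 2014 is a Sunday.
From 23 February 2014 to 10 November 2014 is 261 days inclusive.
261 = 7 × 37 + 2, so there are 37 full weeks plus 2 extra days.
Each full week contributes 2 days from the set (Wed, Thu): 37 × 2 = 74.
The 2 extra days are Sun, Mon — none qualify.
Total: 74 + 0 = 74.

74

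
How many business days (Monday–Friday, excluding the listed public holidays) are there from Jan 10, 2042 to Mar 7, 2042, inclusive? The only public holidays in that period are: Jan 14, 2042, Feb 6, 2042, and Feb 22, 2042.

Jan 10, 2042 is a Friday.
From Jan 10, 2042 to Mar 7, 2042 is 57 days inclusive.
57 = 7 × 8 + 1, so there are 8 full weeks plus 1 extra day.
Each full week contributes 5 weekdays (Mon–Fri): 8 × 5 = 40.
The 1 extra day is Friday — 1 of them qualifies.
Total: 40 + 1 = 41.
Holidays: Jan 14, 2042 (Tue); Feb 6, 2042 (Thu); Feb 22, 2042 (Sat).
2 of the 3 holidays fall on weekdays; the rest are weekends and were already excluded.
Business days: 41 − 2 = 39.

39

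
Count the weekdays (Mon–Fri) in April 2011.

1 April 2011 is a Friday.
The range spans 30 days (inclusive of both endpoints).
30 = 7 × 4 + 2, so there are 4 full weeks plus 2 extra days.
Each full week contributes 5 weekdays (Mon–Fri): 4 × 5 = 20.
The 2 extra days are Friday, Saturday — 1 of them qualifies.
Total: 20 + 1 = 21.

21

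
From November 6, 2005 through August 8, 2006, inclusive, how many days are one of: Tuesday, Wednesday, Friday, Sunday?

November 6, 2005 is a Sunday.
From November 6, 2005 to August 8, 2006 is 276 days inclusive.
276 = 7 × 39 + 3, so there are 39 full weeks plus 3 extra days.
Each full week contributes 4 days from the set (Tue, Wed, Fri, Sun): 39 × 4 = 156.
The 3 extra days are Sunday, Monday, Tuesday — 2 of them qualify.
Total: 156 + 2 = 158.

158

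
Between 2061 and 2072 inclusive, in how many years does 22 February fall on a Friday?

Day of week of February 22 in each year:
2061: Tue, 2062: Wed, 2063: Thu, 2064: Fri ✓, 2065: Sun, 2066: Mon, 2067: Tue, 2068: Wed, 2069: Fri ✓, 2070: Sat, 2071: Sun, 2072: Mon
Fridays: 2064, 2069.

2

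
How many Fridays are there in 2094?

53

2094-01-01 is a Friday.
From 2094-01-01 to 2094-12-31 is 365 days inclusive.
365 = 7 × 52 + 1, so there are 52 full weeks plus 1 extra day.
Each full week contributes one Friday: 52 so far.
The 1 extra day is Fri — 1 of them qualifies.
Total: 52 + 1 = 53.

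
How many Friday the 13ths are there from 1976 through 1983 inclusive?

Friday-the-13ths by year:
1976: Feb, Aug
1977: May
1978: Jan, Oct
1979: Apr, Jul
1980: Jun
1981: Feb, Mar, Nov
1982: Aug
1983: May

13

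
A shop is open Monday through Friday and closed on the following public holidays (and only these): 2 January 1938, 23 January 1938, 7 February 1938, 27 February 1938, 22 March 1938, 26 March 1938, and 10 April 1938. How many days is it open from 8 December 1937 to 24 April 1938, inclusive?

96 working days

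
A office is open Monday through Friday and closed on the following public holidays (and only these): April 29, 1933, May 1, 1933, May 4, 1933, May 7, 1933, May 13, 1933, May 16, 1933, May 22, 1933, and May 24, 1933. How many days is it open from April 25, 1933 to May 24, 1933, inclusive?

April 25, 1933 is a Tuesday.
The range spans 30 days (inclusive of both endpoints).
30 = 7 × 4 + 2, so there are 4 full weeks plus 2 extra days.
Each full week contributes 5 weekdays (Mon–Fri): 4 × 5 = 20.
The 2 extra days are Tuesday, Wednesday — 2 of them qualify.
Total: 20 + 2 = 22.
Holidays: April 29, 1933 (Sat); May 1, 1933 (Mon); May 4, 1933 (Thu); May 7, 1933 (Sun); May 13, 1933 (Sat); May 16, 1933 (Tue); May 22, 1933 (Mon); May 24, 1933 (Wed).
5 of the 8 holidays fall on weekdays; the rest are weekends and were already excluded.
Business days: 22 − 5 = 17.

17 working days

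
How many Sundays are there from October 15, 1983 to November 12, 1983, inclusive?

October 15, 1983 is a Saturday.
The range spans 29 days (inclusive of both endpoints).
29 = 7 × 4 + 1, so there are 4 full weeks plus 1 extra day.
Each full week contributes one Sunday: 4 so far.
The 1 extra day is Sat — none qualify.
Total: 4 + 0 = 4.

4 Sundays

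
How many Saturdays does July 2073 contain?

Jul 1, 2073 is a Saturday.
The range spans 31 days (inclusive of both endpoints).
31 = 7 × 4 + 3, so there are 4 full weeks plus 3 extra days.
Each full week contributes one Saturday: 4 so far.
The 3 extra days are Sat, Sun, Mon — 1 of them qualifies.
Total: 4 + 1 = 5.

5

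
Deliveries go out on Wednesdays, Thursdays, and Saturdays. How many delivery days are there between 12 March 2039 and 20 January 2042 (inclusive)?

12 March 2039 is a Saturday.
That's 1046 days from start to end, counting both.
1046 = 7 × 149 + 3, so there are 149 full weeks plus 3 extra days.
Each full week contributes 3 days from the set (Wed, Thu, Sat): 149 × 3 = 447.
The 3 extra days are Sat, Sun, Mon — 1 of them qualifies.
Total: 447 + 1 = 448.

448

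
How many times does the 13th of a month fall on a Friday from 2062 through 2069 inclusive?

15

Friday-the-13ths by year:
2062: Jan, Oct
2063: Apr, Jul
2064: Jun
2065: Feb, Mar, Nov
2066: Aug
2067: May
2068: Jan, Apr, Jul
2069: Sep, Dec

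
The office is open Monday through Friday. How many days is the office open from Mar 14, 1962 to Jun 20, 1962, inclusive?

Mar 14, 1962 is a Wednesday.
That's 99 days from start to end, counting both.
99 = 7 × 14 + 1, so there are 14 full weeks plus 1 extra day.
Each full week contributes 5 weekdays (Mon–Fri): 14 × 5 = 70.
The 1 extra day is Wednesday — 1 of them qualifies.
Total: 70 + 1 = 71.

71 weekdays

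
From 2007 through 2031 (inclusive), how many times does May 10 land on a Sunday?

4

Day of week of May 10 in each year:
2007: Thu, 2008: Sat, 2009: Sun ✓, 2010: Mon, 2011: Tue, 2012: Thu, 2013: Fri, 2014: Sat, 2015: Sun ✓, 2016: Tue, 2017: Wed, 2018: Thu, 2019: Fri, 2020: Sun ✓, 2021: Mon, 2022: Tue, 2023: Wed, 2024: Fri, 2025: Sat, 2026: Sun ✓, 2027: Mon, 2028: Wed, 2029: Thu, 2030: Fri, 2031: Sat
Sundays: 2009, 2015, 2020, 2026.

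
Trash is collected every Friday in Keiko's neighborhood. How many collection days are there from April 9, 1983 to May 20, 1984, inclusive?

April 9, 1983 is a Saturday.
That's 408 days from start to end, counting both.
408 = 7 × 58 + 2, so there are 58 full weeks plus 2 extra days.
Each full week contributes one Friday: 58 so far.
The 2 extra days are Saturday, Sunday — none qualify.
Total: 58 + 0 = 58.

58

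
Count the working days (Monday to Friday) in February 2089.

20 weekdays

Feb 1, 2089 is a Tuesday.
The range spans 28 days (inclusive of both endpoints).
28 = 7 × 4, so the span is exactly 4 full weeks.
Each full week contributes 5 weekdays (Mon–Fri): 4 × 5 = 20.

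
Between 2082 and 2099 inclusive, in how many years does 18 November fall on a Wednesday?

3

Day of week of November 18 in each year:
2082: Wed ✓, 2083: Thu, 2084: Sat, 2085: Sun, 2086: Mon, 2087: Tue, 2088: Thu, 2089: Fri, 2090: Sat, 2091: Sun, 2092: Tue, 2093: Wed ✓, 2094: Thu, 2095: Fri, 2096: Sun, 2097: Mon, 2098: Tue, 2099: Wed ✓
Wednesdays: 2082, 2093, 2099.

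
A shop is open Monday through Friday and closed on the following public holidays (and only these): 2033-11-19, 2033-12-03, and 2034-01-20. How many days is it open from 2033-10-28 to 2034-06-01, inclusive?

154

2033-10-28 is a Friday.
That's 217 days from start to end, counting both.
217 = 7 × 31, so the span is exactly 31 full weeks.
Each full week contributes 5 weekdays (Mon–Fri): 31 × 5 = 155.
Total: 155.
Holidays: 2033-11-19 (Sat); 2033-12-03 (Sat); 2034-01-20 (Fri).
1 of the 3 holidays fall on weekdays; the rest are weekends and were already excluded.
Business days: 155 − 1 = 154.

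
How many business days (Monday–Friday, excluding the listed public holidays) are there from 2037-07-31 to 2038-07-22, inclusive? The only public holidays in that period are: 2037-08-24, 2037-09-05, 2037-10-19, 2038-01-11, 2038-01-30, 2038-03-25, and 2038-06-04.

2037-07-31 is a Friday.
From 2037-07-31 to 2038-07-22 is 357 days inclusive.
357 = 7 × 51, so the span is exactly 51 full weeks.
Each full week contributes 5 weekdays (Mon–Fri): 51 × 5 = 255.
Total: 255.
Holidays: 2037-08-24 (Mon); 2037-09-05 (Sat); 2037-10-19 (Mon); 2038-01-11 (Mon); 2038-01-30 (Sat); 2038-03-25 (Thu); 2038-06-04 (Fri).
5 of the 7 holidays fall on weekdays; the rest are weekends and were already excluded.
Business days: 255 − 5 = 250.

250 business days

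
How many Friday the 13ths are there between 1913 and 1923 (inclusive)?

18

Friday-the-13ths by year:
1913: Jun
1914: Feb, Mar, Nov
1915: Aug
1916: Oct
1917: Apr, Jul
1918: Sep, Dec
1919: Jun
1920: Feb, Aug
1921: May
1922: Jan, Oct
1923: Apr, Jul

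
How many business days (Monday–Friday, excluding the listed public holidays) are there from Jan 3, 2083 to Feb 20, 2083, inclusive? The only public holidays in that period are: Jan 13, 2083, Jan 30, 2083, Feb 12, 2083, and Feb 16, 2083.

32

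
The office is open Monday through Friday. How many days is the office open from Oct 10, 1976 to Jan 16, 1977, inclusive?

70

Oct 10, 1976 is a Sunday.
That's 99 days from start to end, counting both.
99 = 7 × 14 + 1, so there are 14 full weeks plus 1 extra day.
Each full week contributes 5 weekdays (Mon–Fri): 14 × 5 = 70.
The 1 extra day is Sun — none qualify.
Total: 70 + 0 = 70.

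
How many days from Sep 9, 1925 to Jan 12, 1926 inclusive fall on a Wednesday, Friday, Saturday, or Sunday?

Sep 9, 1925 is a Wednesday.
From Sep 9, 1925 to Jan 12, 1926 is 126 days inclusive.
126 = 7 × 18, so the span is exactly 18 full weeks.
Each full week contributes 4 days from the set (Wed, Fri, Sat, Sun): 18 × 4 = 72.
Total: 72.

72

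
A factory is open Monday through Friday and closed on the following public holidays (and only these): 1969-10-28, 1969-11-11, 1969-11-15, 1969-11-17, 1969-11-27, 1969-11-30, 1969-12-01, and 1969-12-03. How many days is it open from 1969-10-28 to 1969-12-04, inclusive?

1969-10-28 is a Tuesday.
That's 38 days from start to end, counting both.
38 = 7 × 5 + 3, so there are 5 full weeks plus 3 extra days.
Each full week contributes 5 weekdays (Mon–Fri): 5 × 5 = 25.
The 3 extra days are Tuesday, Wednesday, Thursday — 3 of them qualify.
Total: 25 + 3 = 28.
Holidays: 1969-10-28 (Tue); 1969-11-11 (Tue); 1969-11-15 (Sat); 1969-11-17 (Mon); 1969-11-27 (Thu); 1969-11-30 (Sun); 1969-12-01 (Mon); 1969-12-03 (Wed).
6 of the 8 holidays fall on weekdays; the rest are weekends and were already excluded.
Business days: 28 − 6 = 22.

22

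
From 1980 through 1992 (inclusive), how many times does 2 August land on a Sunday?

3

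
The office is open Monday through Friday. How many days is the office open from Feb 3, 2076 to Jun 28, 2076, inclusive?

Feb 3, 2076 is a Monday.
That's 147 days from start to end, counting both.
147 = 7 × 21, so the span is exactly 21 full weeks.
Each full week contributes 5 weekdays (Mon–Fri): 21 × 5 = 105.
Total: 105.

105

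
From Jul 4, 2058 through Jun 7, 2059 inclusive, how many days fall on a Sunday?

Jul 4, 2058 is a Thursday.
From Jul 4, 2058 to Jun 7, 2059 is 339 days inclusive.
339 = 7 × 48 + 3, so there are 48 full weeks plus 3 extra days.
Each full week contributes one Sunday: 48 so far.
The 3 extra days are Thursday, Friday, Saturday — none qualify.
Total: 48 + 0 = 48.

48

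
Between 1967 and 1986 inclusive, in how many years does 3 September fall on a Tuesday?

3

Day of week of September 3 in each year:
1967: Sun, 1968: Tue ✓, 1969: Wed, 1970: Thu, 1971: Fri, 1972: Sun, 1973: Mon, 1974: Tue ✓, 1975: Wed, 1976: Fri, 1977: Sat, 1978: Sun, 1979: Mon, 1980: Wed, 1981: Thu, 1982: Fri, 1983: Sat, 1984: Mon, 1985: Tue ✓, 1986: Wed
Tuesdays: 1968, 1974, 1985.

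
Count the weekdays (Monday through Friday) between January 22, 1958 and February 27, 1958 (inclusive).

January 22, 1958 is a Wednesday.
From January 22, 1958 to February 27, 1958 is 37 days inclusive.
37 = 7 × 5 + 2, so there are 5 full weeks plus 2 extra days.
Each full week contributes 5 weekdays (Mon–Fri): 5 × 5 = 25.
The 2 extra days are Wednesday, Thursday — 2 of them qualify.
Total: 25 + 2 = 27.

27 weekdays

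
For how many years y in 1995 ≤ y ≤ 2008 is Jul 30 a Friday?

2

Day of week of July 30 in each year:
1995: Sun, 1996: Tue, 1997: Wed, 1998: Thu, 1999: Fri ✓, 2000: Sun, 2001: Mon, 2002: Tue, 2003: Wed, 2004: Fri ✓, 2005: Sat, 2006: Sun, 2007: Mon, 2008: Wed
Fridays: 1999, 2004.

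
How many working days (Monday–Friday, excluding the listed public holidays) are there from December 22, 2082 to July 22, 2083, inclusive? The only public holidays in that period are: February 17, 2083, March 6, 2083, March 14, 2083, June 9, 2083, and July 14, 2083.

150

December 22, 2082 is a Tuesday.
The range spans 213 days (inclusive of both endpoints).
213 = 7 × 30 + 3, so there are 30 full weeks plus 3 extra days.
Each full week contributes 5 weekdays (Mon–Fri): 30 × 5 = 150.
The 3 extra days are Tue, Wed, Thu — 3 of them qualify.
Total: 150 + 3 = 153.
Holidays: February 17, 2083 (Wed); March 6, 2083 (Sat); March 14, 2083 (Sun); June 9, 2083 (Wed); July 14, 2083 (Wed).
3 of the 5 holidays fall on weekdays; the rest are weekends and were already excluded.
Business days: 153 − 3 = 150.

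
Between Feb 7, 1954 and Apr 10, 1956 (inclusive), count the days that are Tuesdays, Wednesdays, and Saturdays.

340

Feb 7, 1954 is a Sunday.
The range spans 794 days (inclusive of both endpoints).
794 = 7 × 113 + 3, so there are 113 full weeks plus 3 extra days.
Each full week contributes 3 days from the set (Tue, Wed, Sat): 113 × 3 = 339.
The 3 extra days are Sunday, Monday, Tuesday — 1 of them qualifies.
Total: 339 + 1 = 340.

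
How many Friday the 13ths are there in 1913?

1

The 13th falls on a Friday when the month's 13th has weekday Fri.
Jan 13 is Mon; Feb 13 is Thu; Mar 13 is Thu; Apr 13 is Sun; May 13 is Tue; Jun 13 is Fri ✓; Jul 13 is Sun; Aug 13 is Wed; Sep 13 is Sat; Oct 13 is Mon; Nov 13 is Thu; Dec 13 is Sat.
Friday the 13ths: Jun.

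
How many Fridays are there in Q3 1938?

1938-07-01 is a Friday.
That's 92 days from start to end, counting both.
92 = 7 × 13 + 1, so there are 13 full weeks plus 1 extra day.
Each full week contributes one Friday: 13 so far.
The 1 extra day is Friday — 1 of them qualifies.
Total: 13 + 1 = 14.

14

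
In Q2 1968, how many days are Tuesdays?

1968-04-01 is a Monday.
The range spans 91 days (inclusive of both endpoints).
91 = 7 × 13, so the span is exactly 13 full weeks.
Each full week contributes one Tuesday: 13 so far.

13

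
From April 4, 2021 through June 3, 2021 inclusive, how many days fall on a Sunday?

9

April 4, 2021 is a Sunday.
The range spans 61 days (inclusive of both endpoints).
61 = 7 × 8 + 5, so there are 8 full weeks plus 5 extra days.
Each full week contributes one Sunday: 8 so far.
The 5 extra days are Sun, Mon, Tue, Wed, Thu — 1 of them qualifies.
Total: 8 + 1 = 9.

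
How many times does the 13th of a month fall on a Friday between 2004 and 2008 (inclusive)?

Friday-the-13ths by year:
2004: Feb, Aug
2005: May
2006: Jan, Oct
2007: Apr, Jul
2008: Jun

8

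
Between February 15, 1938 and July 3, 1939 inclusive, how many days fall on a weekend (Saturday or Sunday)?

February 15, 1938 is a Tuesday.
The range spans 504 days (inclusive of both endpoints).
504 = 7 × 72, so the span is exactly 72 full weeks.
Each full week contributes 2 weekend days (Sat, Sun): 72 × 2 = 144.

144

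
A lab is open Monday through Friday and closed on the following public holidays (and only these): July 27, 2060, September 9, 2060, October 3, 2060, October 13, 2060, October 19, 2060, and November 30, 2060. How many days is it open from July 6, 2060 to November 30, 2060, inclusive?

July 6, 2060 is a Tuesday.
The range spans 148 days (inclusive of both endpoints).
148 = 7 × 21 + 1, so there are 21 full weeks plus 1 extra day.
Each full week contributes 5 weekdays (Mon–Fri): 21 × 5 = 105.
The 1 extra day is Tue — 1 of them qualifies.
Total: 105 + 1 = 106.
Holidays: July 27, 2060 (Tue); September 9, 2060 (Thu); October 3, 2060 (Sun); October 13, 2060 (Wed); October 19, 2060 (Tue); November 30, 2060 (Tue).
5 of the 6 holidays fall on weekdays; the rest are weekends and were already excluded.
Business days: 106 − 5 = 101.

101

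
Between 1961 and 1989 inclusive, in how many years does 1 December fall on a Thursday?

4

Day of week of December 1 in each year:
1961: Fri, 1962: Sat, 1963: Sun, 1964: Tue, 1965: Wed, 1966: Thu ✓, 1967: Fri, 1968: Sun, 1969: Mon, 1970: Tue, 1971: Wed, 1972: Fri, 1973: Sat, 1974: Sun, 1975: Mon, 1976: Wed, 1977: Thu ✓, 1978: Fri, 1979: Sat, 1980: Mon, 1981: Tue, 1982: Wed, 1983: Thu ✓, 1984: Sat, 1985: Sun, 1986: Mon, 1987: Tue, 1988: Thu ✓, 1989: Fri
Thursdays: 1966, 1977, 1983, 1988.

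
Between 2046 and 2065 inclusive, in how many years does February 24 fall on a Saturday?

Day of week of February 24 in each year:
2046: Sat ✓, 2047: Sun, 2048: Mon, 2049: Wed, 2050: Thu, 2051: Fri, 2052: Sat ✓, 2053: Mon, 2054: Tue, 2055: Wed, 2056: Thu, 2057: Sat ✓, 2058: Sun, 2059: Mon, 2060: Tue, 2061: Thu, 2062: Fri, 2063: Sat ✓, 2064: Sun, 2065: Tue
Saturdays: 2046, 2052, 2057, 2063.

4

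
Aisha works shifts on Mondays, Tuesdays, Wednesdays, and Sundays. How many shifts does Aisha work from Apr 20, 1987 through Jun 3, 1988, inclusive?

235

Apr 20, 1987 is a Monday.
The range spans 411 days (inclusive of both endpoints).
411 = 7 × 58 + 5, so there are 58 full weeks plus 5 extra days.
Each full week contributes 4 days from the set (Mon, Tue, Wed, Sun): 58 × 4 = 232.
The 5 extra days are Monday, Tuesday, Wednesday, Thursday, Friday — 3 of them qualify.
Total: 232 + 3 = 235.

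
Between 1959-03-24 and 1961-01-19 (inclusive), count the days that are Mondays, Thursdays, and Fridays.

286

1959-03-24 is a Tuesday.
That's 668 days from start to end, counting both.
668 = 7 × 95 + 3, so there are 95 full weeks plus 3 extra days.
Each full week contributes 3 days from the set (Mon, Thu, Fri): 95 × 3 = 285.
The 3 extra days are Tuesday, Wednesday, Thursday — 1 of them qualifies.
Total: 285 + 1 = 286.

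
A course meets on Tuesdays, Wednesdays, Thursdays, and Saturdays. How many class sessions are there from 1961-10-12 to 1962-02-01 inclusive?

65

1961-10-12 is a Thursday.
From 1961-10-12 to 1962-02-01 is 113 days inclusive.
113 = 7 × 16 + 1, so there are 16 full weeks plus 1 extra day.
Each full week contributes 4 days from the set (Tue, Wed, Thu, Sat): 16 × 4 = 64.
The 1 extra day is Thursday — 1 of them qualifies.
Total: 64 + 1 = 65.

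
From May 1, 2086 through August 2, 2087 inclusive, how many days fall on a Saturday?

May 1, 2086 is a Wednesday.
From May 1, 2086 to August 2, 2087 is 459 days inclusive.
459 = 7 × 65 + 4, so there are 65 full weeks plus 4 extra days.
Each full week contributes one Saturday: 65 so far.
The 4 extra days are Wed, Thu, Fri, Sat — 1 of them qualifies.
Total: 65 + 1 = 66.

66 Saturdays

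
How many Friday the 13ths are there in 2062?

2

The 13th falls on a Friday when the month's 13th has weekday Fri.
Jan 13 is Fri ✓; Feb 13 is Mon; Mar 13 is Mon; Apr 13 is Thu; May 13 is Sat; Jun 13 is Tue; Jul 13 is Thu; Aug 13 is Sun; Sep 13 is Wed; Oct 13 is Fri ✓; Nov 13 is Mon; Dec 13 is Wed.
Friday the 13ths: Jan, Oct.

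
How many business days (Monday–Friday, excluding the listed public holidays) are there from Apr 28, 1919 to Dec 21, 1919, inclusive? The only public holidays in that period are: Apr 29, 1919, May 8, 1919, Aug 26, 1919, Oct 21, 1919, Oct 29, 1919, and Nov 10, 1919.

Apr 28, 1919 is a Monday.
The range spans 238 days (inclusive of both endpoints).
238 = 7 × 34, so the span is exactly 34 full weeks.
Each full week contributes 5 weekdays (Mon–Fri): 34 × 5 = 170.
Total: 170.
Holidays: Apr 29, 1919 (Tue); May 8, 1919 (Thu); Aug 26, 1919 (Tue); Oct 21, 1919 (Tue); Oct 29, 1919 (Wed); Nov 10, 1919 (Mon).
All 6 holidays fall on weekdays, so subtract 6.
Business days: 170 − 6 = 164.

164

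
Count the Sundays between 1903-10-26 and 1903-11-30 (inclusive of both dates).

5 Sundays

1903-10-26 is a Monday.
The range spans 36 days (inclusive of both endpoints).
36 = 7 × 5 + 1, so there are 5 full weeks plus 1 extra day.
Each full week contributes one Sunday: 5 so far.
The 1 extra day is Mon — none qualify.
Total: 5 + 0 = 5.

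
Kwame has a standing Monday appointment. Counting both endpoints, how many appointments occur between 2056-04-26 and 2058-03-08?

97 Mondays

2056-04-26 is a Wednesday.
From 2056-04-26 to 2058-03-08 is 682 days inclusive.
682 = 7 × 97 + 3, so there are 97 full weeks plus 3 extra days.
Each full week contributes one Monday: 97 so far.
The 3 extra days are Wed, Thu, Fri — none qualify.
Total: 97 + 0 = 97.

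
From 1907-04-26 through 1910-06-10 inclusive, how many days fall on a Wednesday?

1907-04-26 is a Friday.
The range spans 1142 days (inclusive of both endpoints).
1142 = 7 × 163 + 1, so there are 163 full weeks plus 1 extra day.
Each full week contributes one Wednesday: 163 so far.
The 1 extra day is Fri — none qualify.
Total: 163 + 0 = 163.

163 Wednesdays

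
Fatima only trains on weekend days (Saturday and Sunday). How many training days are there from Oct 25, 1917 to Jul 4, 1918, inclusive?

72

Oct 25, 1917 is a Thursday.
The range spans 253 days (inclusive of both endpoints).
253 = 7 × 36 + 1, so there are 36 full weeks plus 1 extra day.
Each full week contributes 2 weekend days (Sat, Sun): 36 × 2 = 72.
The 1 extra day is Thu — none qualify.
Total: 72 + 0 = 72.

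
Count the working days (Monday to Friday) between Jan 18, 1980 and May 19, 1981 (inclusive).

348 weekdays

Jan 18, 1980 is a Friday.
From Jan 18, 1980 to May 19, 1981 is 488 days inclusive.
488 = 7 × 69 + 5, so there are 69 full weeks plus 5 extra days.
Each full week contributes 5 weekdays (Mon–Fri): 69 × 5 = 345.
The 5 extra days are Fri, Sat, Sun, Mon, Tue — 3 of them qualify.
Total: 345 + 3 = 348.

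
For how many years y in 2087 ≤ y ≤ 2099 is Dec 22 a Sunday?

1

Day of week of December 22 in each year:
2087: Mon, 2088: Wed, 2089: Thu, 2090: Fri, 2091: Sat, 2092: Mon, 2093: Tue, 2094: Wed, 2095: Thu, 2096: Sat, 2097: Sun ✓, 2098: Mon, 2099: Tue
Sundays: 2097.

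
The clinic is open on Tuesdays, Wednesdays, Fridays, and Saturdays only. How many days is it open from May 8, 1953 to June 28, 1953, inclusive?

30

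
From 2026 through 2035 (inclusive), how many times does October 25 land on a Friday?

1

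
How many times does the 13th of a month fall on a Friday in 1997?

1

The 13th falls on a Friday when the month's 13th has weekday Fri.
Jan 13 is Mon; Feb 13 is Thu; Mar 13 is Thu; Apr 13 is Sun; May 13 is Tue; Jun 13 is Fri ✓; Jul 13 is Sun; Aug 13 is Wed; Sep 13 is Sat; Oct 13 is Mon; Nov 13 is Thu; Dec 13 is Sat.
Friday the 13ths: Jun.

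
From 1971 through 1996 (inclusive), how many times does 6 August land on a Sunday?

4

Day of week of August 6 in each year:
1971: Fri, 1972: Sun ✓, 1973: Mon, 1974: Tue, 1975: Wed, 1976: Fri, 1977: Sat, 1978: Sun ✓, 1979: Mon, 1980: Wed, 1981: Thu, 1982: Fri, 1983: Sat, 1984: Mon, 1985: Tue, 1986: Wed, 1987: Thu, 1988: Sat, 1989: Sun ✓, 1990: Mon, 1991: Tue, 1992: Thu, 1993: Fri, 1994: Sat, 1995: Sun ✓, 1996: Tue
Sundays: 1972, 1978, 1989, 1995.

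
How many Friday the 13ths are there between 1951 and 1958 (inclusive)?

Friday-the-13ths by year:
1951: Apr, Jul
1952: Jun
1953: Feb, Mar, Nov
1954: Aug
1955: May
1956: Jan, Apr, Jul
1957: Sep, Dec
1958: Jun

14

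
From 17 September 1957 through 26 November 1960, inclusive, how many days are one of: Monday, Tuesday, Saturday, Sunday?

666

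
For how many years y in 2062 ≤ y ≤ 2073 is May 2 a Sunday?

1

Day of week of May 2 in each year:
2062: Tue, 2063: Wed, 2064: Fri, 2065: Sat, 2066: Sun ✓, 2067: Mon, 2068: Wed, 2069: Thu, 2070: Fri, 2071: Sat, 2072: Mon, 2073: Tue
Sundays: 2066.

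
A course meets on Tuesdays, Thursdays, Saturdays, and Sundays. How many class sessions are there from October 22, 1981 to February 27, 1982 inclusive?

October 22, 1981 is a Thursday.
From October 22, 1981 to February 27, 1982 is 129 days inclusive.
129 = 7 × 18 + 3, so there are 18 full weeks plus 3 extra days.
Each full week contributes 4 days from the set (Tue, Thu, Sat, Sun): 18 × 4 = 72.
The 3 extra days are Thu, Fri, Sat — 2 of them qualify.
Total: 72 + 2 = 74.

74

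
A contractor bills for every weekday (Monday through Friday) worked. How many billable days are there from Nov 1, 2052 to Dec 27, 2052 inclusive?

41

Nov 1, 2052 is a Friday.
The range spans 57 days (inclusive of both endpoints).
57 = 7 × 8 + 1, so there are 8 full weeks plus 1 extra day.
Each full week contributes 5 weekdays (Mon–Fri): 8 × 5 = 40.
The 1 extra day is Fri — 1 of them qualifies.
Total: 40 + 1 = 41.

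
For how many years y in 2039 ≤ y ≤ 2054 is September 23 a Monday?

3

Day of week of September 23 in each year:
2039: Fri, 2040: Sun, 2041: Mon ✓, 2042: Tue, 2043: Wed, 2044: Fri, 2045: Sat, 2046: Sun, 2047: Mon ✓, 2048: Wed, 2049: Thu, 2050: Fri, 2051: Sat, 2052: Mon ✓, 2053: Tue, 2054: Wed
Mondays: 2041, 2047, 2052.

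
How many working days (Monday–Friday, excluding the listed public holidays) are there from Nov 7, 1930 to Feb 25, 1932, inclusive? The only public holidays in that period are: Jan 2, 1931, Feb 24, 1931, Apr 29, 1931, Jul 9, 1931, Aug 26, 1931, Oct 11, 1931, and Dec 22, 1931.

334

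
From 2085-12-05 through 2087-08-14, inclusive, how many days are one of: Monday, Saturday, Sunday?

2085-12-05 is a Wednesday.
That's 618 days from start to end, counting both.
618 = 7 × 88 + 2, so there are 88 full weeks plus 2 extra days.
Each full week contributes 3 days from the set (Mon, Sat, Sun): 88 × 3 = 264.
The 2 extra days are Wednesday, Thursday — none qualify.
Total: 264 + 0 = 264.

264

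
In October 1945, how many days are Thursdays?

October 1, 1945 is a Monday.
That's 31 days from start to end, counting both.
31 = 7 × 4 + 3, so there are 4 full weeks plus 3 extra days.
Each full week contributes one Thursday: 4 so far.
The 3 extra days are Mon, Tue, Wed — none qualify.
Total: 4 + 0 = 4.

4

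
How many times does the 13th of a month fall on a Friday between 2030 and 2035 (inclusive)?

10

Friday-the-13ths by year:
2030: Sep, Dec
2031: Jun
2032: Feb, Aug
2033: May
2034: Jan, Oct
2035: Apr, Jul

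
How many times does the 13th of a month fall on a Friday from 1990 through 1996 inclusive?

Friday-the-13ths by year:
1990: Apr, Jul
1991: Sep, Dec
1992: Mar, Nov
1993: Aug
1994: May
1995: Jan, Oct
1996: Sep, Dec

12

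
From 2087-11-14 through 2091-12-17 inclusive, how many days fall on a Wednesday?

2087-11-14 is a Friday.
From 2087-11-14 to 2091-12-17 is 1495 days inclusive.
1495 = 7 × 213 + 4, so there are 213 full weeks plus 4 extra days.
Each full week contributes one Wednesday: 213 so far.
The 4 extra days are Fri, Sat, Sun, Mon — none qualify.
Total: 213 + 0 = 213.

213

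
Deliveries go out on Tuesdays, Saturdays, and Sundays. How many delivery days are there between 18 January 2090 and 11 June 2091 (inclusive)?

18 January 2090 is a Wednesday.
From 18 January 2090 to 11 June 2091 is 510 days inclusive.
510 = 7 × 72 + 6, so there are 72 full weeks plus 6 extra days.
Each full week contributes 3 days from the set (Tue, Sat, Sun): 72 × 3 = 216.
The 6 extra days are Wednesday, Thursday, Friday, Saturday, Sunday, Monday — 2 of them qualify.
Total: 216 + 2 = 218.

218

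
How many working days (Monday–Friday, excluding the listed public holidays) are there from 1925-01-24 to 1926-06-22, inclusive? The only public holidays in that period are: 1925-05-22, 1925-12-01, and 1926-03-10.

1925-01-24 is a Saturday.
From 1925-01-24 to 1926-06-22 is 515 days inclusive.
515 = 7 × 73 + 4, so there are 73 full weeks plus 4 extra days.
Each full week contributes 5 weekdays (Mon–Fri): 73 × 5 = 365.
The 4 extra days are Sat, Sun, Mon, Tue — 2 of them qualify.
Total: 365 + 2 = 367.
Holidays: 1925-05-22 (Fri); 1925-12-01 (Tue); 1926-03-10 (Wed).
All 3 holidays fall on weekdays, so subtract 3.
Business days: 367 − 3 = 364.

364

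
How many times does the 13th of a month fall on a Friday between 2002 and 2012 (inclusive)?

19

Friday-the-13ths by year:
2002: Sep, Dec
2003: Jun
2004: Feb, Aug
2005: May
2006: Jan, Oct
2007: Apr, Jul
2008: Jun
2009: Feb, Mar, Nov
2010: Aug
2011: May
2012: Jan, Apr, Jul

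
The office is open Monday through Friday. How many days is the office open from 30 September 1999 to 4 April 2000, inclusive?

134

30 September 1999 is a Thursday.
The range spans 188 days (inclusive of both endpoints).
188 = 7 × 26 + 6, so there are 26 full weeks plus 6 extra days.
Each full week contributes 5 weekdays (Mon–Fri): 26 × 5 = 130.
The 6 extra days are Thursday, Friday, Saturday, Sunday, Monday, Tuesday — 4 of them qualify.
Total: 130 + 4 = 134.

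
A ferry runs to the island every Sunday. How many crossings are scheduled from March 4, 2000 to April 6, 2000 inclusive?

5 Sundays

March 4, 2000 is a Saturday.
The range spans 34 days (inclusive of both endpoints).
34 = 7 × 4 + 6, so there are 4 full weeks plus 6 extra days.
Each full week contributes one Sunday: 4 so far.
The 6 extra days are Saturday, Sunday, Monday, Tuesday, Wednesday, Thursday — 1 of them qualifies.
Total: 4 + 1 = 5.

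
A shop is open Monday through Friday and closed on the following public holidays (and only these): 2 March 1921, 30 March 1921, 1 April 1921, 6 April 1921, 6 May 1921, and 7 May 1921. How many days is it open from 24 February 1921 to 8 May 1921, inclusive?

47

24 February 1921 is a Thursday.
The range spans 74 days (inclusive of both endpoints).
74 = 7 × 10 + 4, so there are 10 full weeks plus 4 extra days.
Each full week contributes 5 weekdays (Mon–Fri): 10 × 5 = 50.
The 4 extra days are Thursday, Friday, Saturday, Sunday — 2 of them qualify.
Total: 50 + 2 = 52.
Holidays: 2 March 1921 (Wed); 30 March 1921 (Wed); 1 April 1921 (Fri); 6 April 1921 (Wed); 6 May 1921 (Fri); 7 May 1921 (Sat).
5 of the 6 holidays fall on weekdays; the rest are weekends and were already excluded.
Business days: 52 − 5 = 47.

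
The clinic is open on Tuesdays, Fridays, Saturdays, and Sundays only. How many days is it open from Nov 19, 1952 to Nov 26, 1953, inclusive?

Nov 19, 1952 is a Wednesday.
From Nov 19, 1952 to Nov 26, 1953 is 373 days inclusive.
373 = 7 × 53 + 2, so there are 53 full weeks plus 2 extra days.
Each full week contributes 4 days from the set (Tue, Fri, Sat, Sun): 53 × 4 = 212.
The 2 extra days are Wed, Thu — none qualify.
Total: 212 + 0 = 212.

212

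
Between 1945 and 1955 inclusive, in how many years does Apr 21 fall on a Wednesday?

2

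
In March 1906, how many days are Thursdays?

Mar 1, 1906 is a Thursday.
From Mar 1, 1906 to Mar 31, 1906 is 31 days inclusive.
31 = 7 × 4 + 3, so there are 4 full weeks plus 3 extra days.
Each full week contributes one Thursday: 4 so far.
The 3 extra days are Thu, Fri, Sat — 1 of them qualifies.
Total: 4 + 1 = 5.

5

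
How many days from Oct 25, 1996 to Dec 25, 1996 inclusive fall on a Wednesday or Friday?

18

Oct 25, 1996 is a Friday.
The range spans 62 days (inclusive of both endpoints).
62 = 7 × 8 + 6, so there are 8 full weeks plus 6 extra days.
Each full week contributes 2 days from the set (Wed, Fri): 8 × 2 = 16.
The 6 extra days are Friday, Saturday, Sunday, Monday, Tuesday, Wednesday — 2 of them qualify.
Total: 16 + 2 = 18.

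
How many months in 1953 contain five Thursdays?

A month has five Thursdays exactly when Thursday falls within its first (length − 28) days.
Jan: 31 days, starts Thu → 5 of Thu, Fri, Sat ✓
Feb: 28 days, starts Sun → 5 of (none)
Mar: 31 days, starts Sun → 5 of Sun, Mon, Tue
Apr: 30 days, starts Wed → 5 of Wed, Thu ✓
May: 31 days, starts Fri → 5 of Fri, Sat, Sun
Jun: 30 days, starts Mon → 5 of Mon, Tue
Jul: 31 days, starts Wed → 5 of Wed, Thu, Fri ✓
Aug: 31 days, starts Sat → 5 of Sat, Sun, Mon
Sep: 30 days, starts Tue → 5 of Tue, Wed
Oct: 31 days, starts Thu → 5 of Thu, Fri, Sat ✓
Nov: 30 days, starts Sun → 5 of Sun, Mon
Dec: 31 days, starts Tue → 5 of Tue, Wed, Thu ✓
Months with five Thursdays: Jan, Apr, Jul, Oct, Dec.

5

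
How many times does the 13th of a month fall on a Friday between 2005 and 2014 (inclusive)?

17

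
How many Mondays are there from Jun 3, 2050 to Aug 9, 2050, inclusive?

10 Mondays

Jun 3, 2050 is a Friday.
From Jun 3, 2050 to Aug 9, 2050 is 68 days inclusive.
68 = 7 × 9 + 5, so there are 9 full weeks plus 5 extra days.
Each full week contributes one Monday: 9 so far.
The 5 extra days are Fri, Sat, Sun, Mon, Tue — 1 of them qualifies.
Total: 9 + 1 = 10.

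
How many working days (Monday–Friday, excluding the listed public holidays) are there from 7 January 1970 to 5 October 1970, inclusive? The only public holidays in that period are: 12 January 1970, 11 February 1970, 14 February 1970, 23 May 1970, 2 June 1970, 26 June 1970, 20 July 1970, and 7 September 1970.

188

7 January 1970 is a Wednesday.
That's 272 days from start to end, counting both.
272 = 7 × 38 + 6, so there are 38 full weeks plus 6 extra days.
Each full week contributes 5 weekdays (Mon–Fri): 38 × 5 = 190.
The 6 extra days are Wed, Thu, Fri, Sat, Sun, Mon — 4 of them qualify.
Total: 190 + 4 = 194.
Holidays: 12 January 1970 (Mon); 11 February 1970 (Wed); 14 February 1970 (Sat); 23 May 1970 (Sat); 2 June 1970 (Tue); 26 June 1970 (Fri); 20 July 1970 (Mon); 7 September 1970 (Mon).
6 of the 8 holidays fall on weekdays; the rest are weekends and were already excluded.
Business days: 194 − 6 = 188.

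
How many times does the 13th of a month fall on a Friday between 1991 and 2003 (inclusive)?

21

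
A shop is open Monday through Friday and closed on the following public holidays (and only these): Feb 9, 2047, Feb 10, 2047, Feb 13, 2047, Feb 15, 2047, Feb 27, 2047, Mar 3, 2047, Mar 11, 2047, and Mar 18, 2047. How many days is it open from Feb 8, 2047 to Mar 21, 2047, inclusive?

25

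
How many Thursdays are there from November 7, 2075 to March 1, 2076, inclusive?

November 7, 2075 is a Thursday.
That's 116 days from start to end, counting both.
116 = 7 × 16 + 4, so there are 16 full weeks plus 4 extra days.
Each full week contributes one Thursday: 16 so far.
The 4 extra days are Thursday, Friday, Saturday, Sunday — 1 of them qualifies.
Total: 16 + 1 = 17.

17 Thursdays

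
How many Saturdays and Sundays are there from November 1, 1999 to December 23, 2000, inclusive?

November 1, 1999 is a Monday.
The range spans 419 days (inclusive of both endpoints).
419 = 7 × 59 + 6, so there are 59 full weeks plus 6 extra days.
Each full week contributes 2 weekend days (Sat, Sun): 59 × 2 = 118.
The 6 extra days are Monday, Tuesday, Wednesday, Thursday, Friday, Saturday — 1 of them qualifies.
Total: 118 + 1 = 119.

119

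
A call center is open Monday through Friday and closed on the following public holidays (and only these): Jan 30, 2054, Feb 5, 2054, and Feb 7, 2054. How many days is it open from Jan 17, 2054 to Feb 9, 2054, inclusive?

Jan 17, 2054 is a Saturday.
That's 24 days from start to end, counting both.
24 = 7 × 3 + 3, so there are 3 full weeks plus 3 extra days.
Each full week contributes 5 weekdays (Mon–Fri): 3 × 5 = 15.
The 3 extra days are Saturday, Sunday, Monday — 1 of them qualifies.
Total: 15 + 1 = 16.
Holidays: Jan 30, 2054 (Fri); Feb 5, 2054 (Thu); Feb 7, 2054 (Sat).
2 of the 3 holidays fall on weekdays; the rest are weekends and were already excluded.
Business days: 16 − 2 = 14.

14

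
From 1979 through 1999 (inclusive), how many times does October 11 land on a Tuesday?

3

Day of week of October 11 in each year:
1979: Thu, 1980: Sat, 1981: Sun, 1982: Mon, 1983: Tue ✓, 1984: Thu, 1985: Fri, 1986: Sat, 1987: Sun, 1988: Tue ✓, 1989: Wed, 1990: Thu, 1991: Fri, 1992: Sun, 1993: Mon, 1994: Tue ✓, 1995: Wed, 1996: Fri, 1997: Sat, 1998: Sun, 1999: Mon
Tuesdays: 1983, 1988, 1994.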